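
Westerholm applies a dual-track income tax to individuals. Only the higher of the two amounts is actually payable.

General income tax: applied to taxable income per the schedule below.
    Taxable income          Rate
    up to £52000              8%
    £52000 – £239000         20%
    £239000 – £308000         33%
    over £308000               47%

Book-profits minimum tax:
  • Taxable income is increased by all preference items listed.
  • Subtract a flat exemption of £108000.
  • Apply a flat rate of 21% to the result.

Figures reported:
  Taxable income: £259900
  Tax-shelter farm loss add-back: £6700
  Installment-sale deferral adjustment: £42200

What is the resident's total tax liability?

General income tax:
  £52000 × 8% = £4160
  £187000 × 20% = £37400
  £20900 × 33% = £6897
  → £48457

Book-profits minimum tax:
  Adjusted income: £259900 + £6700 + £42200 = £308800
  Less exemption £108000 → base £200800
  £200800 × 21% = £42168

£48457 > £42168, so the general income tax governs.

£48457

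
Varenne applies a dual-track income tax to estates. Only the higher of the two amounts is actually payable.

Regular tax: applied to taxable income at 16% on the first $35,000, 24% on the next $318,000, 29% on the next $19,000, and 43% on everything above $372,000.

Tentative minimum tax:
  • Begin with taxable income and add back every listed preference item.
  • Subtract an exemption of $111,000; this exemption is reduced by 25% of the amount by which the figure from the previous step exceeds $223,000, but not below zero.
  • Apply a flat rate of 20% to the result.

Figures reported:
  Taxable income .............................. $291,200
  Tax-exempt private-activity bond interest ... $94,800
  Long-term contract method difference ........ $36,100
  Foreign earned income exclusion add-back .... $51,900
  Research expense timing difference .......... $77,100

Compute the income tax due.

$104,425

Regular tax:
  $35,000 × 16% = $5,600
  $256,200 × 24% = $61,488
  → $67,088

Tentative minimum tax:
  Adjusted income: $291,200 + $94,800 + $36,100 + $51,900 + $77,100 = $551,100
  Exemption: $111,000 − 25% × ($551,100 − $223,000) = $111,000 − $82,025 = $28,975
  Base: $551,100 − $28,975 = $522,125
  $522,125 × 20% = $104,425

$104,425 > $67,088, so the tentative minimum tax is the binding amount.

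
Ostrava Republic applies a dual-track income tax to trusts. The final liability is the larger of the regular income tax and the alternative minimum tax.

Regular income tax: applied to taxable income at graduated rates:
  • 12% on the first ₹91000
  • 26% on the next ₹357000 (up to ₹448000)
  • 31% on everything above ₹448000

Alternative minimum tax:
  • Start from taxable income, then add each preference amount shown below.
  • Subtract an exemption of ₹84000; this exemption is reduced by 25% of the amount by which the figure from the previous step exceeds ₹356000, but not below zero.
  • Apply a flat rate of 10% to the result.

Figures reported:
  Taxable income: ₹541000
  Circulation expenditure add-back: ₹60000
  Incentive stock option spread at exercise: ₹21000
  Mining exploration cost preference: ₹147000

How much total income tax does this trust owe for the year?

₹132570

Regular income tax:
  ₹91000 × 12% = ₹10920
  ₹357000 × 26% = ₹92820
  ₹93000 × 31% = ₹28830
  → ₹132570

Alternative minimum tax:
  Adjusted income: ₹541000 + ₹60000 + ₹21000 + ₹147000 = ₹769000
  Exemption: 25% × (₹769000 − ₹356000) = ₹103250 ≥ ₹84000, so the exemption is fully phased out
  Base: ₹769000 − ₹0 = ₹769000
  ₹769000 × 10% = ₹76900

₹132570 > ₹76900, so the regular income tax governs.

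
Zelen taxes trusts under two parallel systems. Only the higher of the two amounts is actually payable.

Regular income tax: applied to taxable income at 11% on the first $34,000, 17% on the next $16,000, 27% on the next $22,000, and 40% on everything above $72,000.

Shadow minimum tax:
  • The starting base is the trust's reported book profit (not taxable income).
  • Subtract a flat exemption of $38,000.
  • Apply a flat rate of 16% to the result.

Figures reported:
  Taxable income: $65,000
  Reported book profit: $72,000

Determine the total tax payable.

$10,510

Shadow minimum tax:
  Base (reported book profit): $72,000
  Less exemption $38,000 → base $34,000
  $34,000 × 16% = $5,440

Regular income tax:
  $34,000 × 11% = $3,740
  $16,000 × 17% = $2,720
  $15,000 × 27% = $4,050
  → $10,510

$10,510 > $5,440, so the regular income tax governs.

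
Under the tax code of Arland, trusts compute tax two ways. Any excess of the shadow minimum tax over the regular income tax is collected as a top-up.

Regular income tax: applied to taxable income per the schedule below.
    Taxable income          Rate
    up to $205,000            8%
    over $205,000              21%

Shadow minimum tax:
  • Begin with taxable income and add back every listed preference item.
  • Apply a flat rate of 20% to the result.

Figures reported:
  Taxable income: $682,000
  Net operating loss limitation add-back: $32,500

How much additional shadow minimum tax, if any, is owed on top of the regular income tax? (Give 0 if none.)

Regular income tax:
  $205,000 × 8% = $16,400
  $477,000 × 21% = $100,170
  → $116,570

Shadow minimum tax:
  Adjusted income: $682,000 + $32,500 = $714,500
  $714,500 × 20% = $142,900

Excess of shadow minimum tax over regular income tax: $142,900 − $116,570 = $26,330.

$26,330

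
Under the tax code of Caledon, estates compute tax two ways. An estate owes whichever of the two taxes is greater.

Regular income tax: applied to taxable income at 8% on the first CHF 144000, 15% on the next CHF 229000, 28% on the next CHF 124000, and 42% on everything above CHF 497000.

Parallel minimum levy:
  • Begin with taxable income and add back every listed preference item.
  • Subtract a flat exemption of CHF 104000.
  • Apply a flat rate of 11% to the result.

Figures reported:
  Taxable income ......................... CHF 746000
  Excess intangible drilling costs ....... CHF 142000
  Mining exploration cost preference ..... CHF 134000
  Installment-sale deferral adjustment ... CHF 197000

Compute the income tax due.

Parallel minimum levy:
  Adjusted income: CHF 746000 + CHF 142000 + CHF 134000 + CHF 197000 = CHF 1219000
  Less exemption CHF 104000 → base CHF 1115000
  CHF 1115000 × 11% = CHF 122650

Regular income tax:
  CHF 144000 × 8% = CHF 11520
  CHF 229000 × 15% = CHF 34350
  CHF 124000 × 28% = CHF 34720
  CHF 249000 × 42% = CHF 104580
  → CHF 185170

CHF 185170 > CHF 122650, so the regular income tax governs.

CHF 185170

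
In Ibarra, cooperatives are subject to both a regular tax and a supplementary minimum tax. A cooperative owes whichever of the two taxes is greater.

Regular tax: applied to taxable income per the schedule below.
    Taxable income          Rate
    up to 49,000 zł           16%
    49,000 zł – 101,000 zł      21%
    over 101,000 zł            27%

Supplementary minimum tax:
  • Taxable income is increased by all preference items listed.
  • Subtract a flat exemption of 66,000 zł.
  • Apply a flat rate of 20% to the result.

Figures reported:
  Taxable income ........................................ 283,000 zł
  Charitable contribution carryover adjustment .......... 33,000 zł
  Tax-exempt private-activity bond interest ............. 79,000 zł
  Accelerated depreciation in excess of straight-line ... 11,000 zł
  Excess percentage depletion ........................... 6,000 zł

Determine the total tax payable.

69,200 zł

Supplementary minimum tax:
  Adjusted income: 283,000 zł + 33,000 zł + 79,000 zł + 11,000 zł + 6,000 zł = 412,000 zł
  Less exemption 66,000 zł → base 346,000 zł
  346,000 zł × 20% = 69,200 zł

Regular tax:
  49,000 zł × 16% = 7,840 zł
  52,000 zł × 21% = 10,920 zł
  182,000 zł × 27% = 49,140 zł
  → 67,900 zł

69,200 zł > 67,900 zł, so the supplementary minimum tax is the binding amount.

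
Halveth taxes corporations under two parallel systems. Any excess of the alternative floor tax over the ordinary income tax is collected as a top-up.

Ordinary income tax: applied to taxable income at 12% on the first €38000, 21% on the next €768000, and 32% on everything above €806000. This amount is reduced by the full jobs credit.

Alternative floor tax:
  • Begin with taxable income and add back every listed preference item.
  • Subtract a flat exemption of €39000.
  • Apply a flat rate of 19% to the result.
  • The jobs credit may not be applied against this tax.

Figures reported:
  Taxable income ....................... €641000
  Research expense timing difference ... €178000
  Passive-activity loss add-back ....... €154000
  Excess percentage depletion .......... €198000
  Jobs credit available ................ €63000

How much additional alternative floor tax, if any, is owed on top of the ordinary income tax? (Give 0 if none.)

€146890

Ordinary income tax:
  €38000 × 12% = €4560
  €603000 × 21% = €126630
  → €131190
  Less jobs credit €63000 → €68190

Alternative floor tax:
  Adjusted income: €641000 + €178000 + €154000 + €198000 = €1171000
  Less exemption €39000 → base €1132000
  €1132000 × 19% = €215080

Excess of alternative floor tax over ordinary income tax: €215080 − €68190 = €146890.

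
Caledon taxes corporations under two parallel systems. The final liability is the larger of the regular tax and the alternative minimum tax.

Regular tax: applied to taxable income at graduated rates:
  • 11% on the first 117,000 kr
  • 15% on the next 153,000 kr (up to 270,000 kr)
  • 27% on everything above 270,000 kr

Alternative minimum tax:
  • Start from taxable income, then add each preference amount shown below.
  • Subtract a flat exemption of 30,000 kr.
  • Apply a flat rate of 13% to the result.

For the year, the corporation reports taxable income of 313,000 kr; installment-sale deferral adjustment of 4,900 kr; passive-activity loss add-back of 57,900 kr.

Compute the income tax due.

Alternative minimum tax:
  Adjusted income: 313,000 kr + 4,900 kr + 57,900 kr = 375,800 kr
  Less exemption 30,000 kr → base 345,800 kr
  345,800 kr × 13% = 44,954 kr

Regular tax:
  117,000 kr × 11% = 12,870 kr
  153,000 kr × 15% = 22,950 kr
  43,000 kr × 27% = 11,610 kr
  → 47,430 kr

47,430 kr > 44,954 kr, so the regular tax governs.

47,430 kr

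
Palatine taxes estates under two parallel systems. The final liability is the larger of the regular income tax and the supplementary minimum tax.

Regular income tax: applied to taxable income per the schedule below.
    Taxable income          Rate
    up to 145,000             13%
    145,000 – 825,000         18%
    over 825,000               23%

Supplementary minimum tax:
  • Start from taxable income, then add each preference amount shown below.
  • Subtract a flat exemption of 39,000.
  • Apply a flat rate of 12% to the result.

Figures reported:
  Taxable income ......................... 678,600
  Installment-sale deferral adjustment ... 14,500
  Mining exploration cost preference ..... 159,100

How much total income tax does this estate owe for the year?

Supplementary minimum tax:
  Adjusted income: 678,600 + 14,500 + 159,100 = 852,200
  Less exemption 39,000 → base 813,200
  813,200 × 12% = 97,584

Regular income tax:
  145,000 × 13% = 18,850
  533,600 × 18% = 96,048
  → 114,898

114,898 > 97,584, so the regular income tax governs.

114,898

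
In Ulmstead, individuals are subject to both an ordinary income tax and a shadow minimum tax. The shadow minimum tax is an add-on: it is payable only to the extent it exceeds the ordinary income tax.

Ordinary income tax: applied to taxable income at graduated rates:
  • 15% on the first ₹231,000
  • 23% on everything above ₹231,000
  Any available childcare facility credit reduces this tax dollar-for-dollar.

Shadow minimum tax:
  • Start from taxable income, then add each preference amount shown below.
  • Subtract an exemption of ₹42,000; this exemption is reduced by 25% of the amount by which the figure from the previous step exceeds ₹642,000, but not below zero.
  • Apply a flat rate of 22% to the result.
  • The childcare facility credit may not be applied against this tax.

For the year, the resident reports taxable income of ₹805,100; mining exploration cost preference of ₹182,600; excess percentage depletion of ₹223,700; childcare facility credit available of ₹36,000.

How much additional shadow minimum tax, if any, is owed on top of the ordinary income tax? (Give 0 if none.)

Shadow minimum tax:
  Adjusted income: ₹805,100 + ₹182,600 + ₹223,700 = ₹1,211,400
  Exemption: 25% × (₹1,211,400 − ₹642,000) = ₹142,350 ≥ ₹42,000, so the exemption is fully phased out
  Base: ₹1,211,400 − ₹0 = ₹1,211,400
  ₹1,211,400 × 22% = ₹266,508

Ordinary income tax:
  ₹231,000 × 15% = ₹34,650
  ₹574,100 × 23% = ₹132,043
  → ₹166,693
  Less childcare facility credit ₹36,000 → ₹130,693

Excess of shadow minimum tax over ordinary income tax: ₹266,508 − ₹130,693 = ₹135,815.

₹135,815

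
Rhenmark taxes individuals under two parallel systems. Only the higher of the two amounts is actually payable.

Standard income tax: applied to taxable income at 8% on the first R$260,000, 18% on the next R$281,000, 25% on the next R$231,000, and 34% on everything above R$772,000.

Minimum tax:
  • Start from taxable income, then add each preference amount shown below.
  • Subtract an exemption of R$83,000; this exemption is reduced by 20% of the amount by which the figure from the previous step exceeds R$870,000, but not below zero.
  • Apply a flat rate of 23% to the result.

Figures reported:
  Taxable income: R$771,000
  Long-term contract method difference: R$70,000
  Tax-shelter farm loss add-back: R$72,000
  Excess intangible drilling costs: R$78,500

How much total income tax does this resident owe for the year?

Standard income tax:
  R$260,000 × 8% = R$20,800
  R$281,000 × 18% = R$50,580
  R$230,000 × 25% = R$57,500
  → R$128,880

Minimum tax:
  Adjusted income: R$771,000 + R$70,000 + R$72,000 + R$78,500 = R$991,500
  Exemption: R$83,000 − 20% × (R$991,500 − R$870,000) = R$83,000 − R$24,300 = R$58,700
  Base: R$991,500 − R$58,700 = R$932,800
  R$932,800 × 23% = R$214,544

R$214,544 > R$128,880, so the minimum tax is the binding amount.

R$214,544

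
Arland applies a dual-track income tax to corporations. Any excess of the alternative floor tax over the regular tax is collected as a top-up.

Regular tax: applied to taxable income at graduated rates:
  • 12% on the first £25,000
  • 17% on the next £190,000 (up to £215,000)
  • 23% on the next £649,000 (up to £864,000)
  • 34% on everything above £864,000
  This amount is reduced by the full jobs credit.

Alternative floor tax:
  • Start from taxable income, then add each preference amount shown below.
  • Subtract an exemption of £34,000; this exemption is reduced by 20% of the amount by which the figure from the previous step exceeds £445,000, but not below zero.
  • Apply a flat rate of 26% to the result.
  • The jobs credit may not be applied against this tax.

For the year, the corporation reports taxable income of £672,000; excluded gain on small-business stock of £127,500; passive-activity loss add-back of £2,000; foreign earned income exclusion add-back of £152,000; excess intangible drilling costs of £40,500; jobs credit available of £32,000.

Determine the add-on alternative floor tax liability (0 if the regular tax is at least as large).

£150,030

Regular tax:
  £25,000 × 12% = £3,000
  £190,000 × 17% = £32,300
  £457,000 × 23% = £105,110
  → £140,410
  Less jobs credit £32,000 → £108,410

Alternative floor tax:
  Adjusted income: £672,000 + £127,500 + £2,000 + £152,000 + £40,500 = £994,000
  Exemption: 20% × (£994,000 − £445,000) = £109,800 ≥ £34,000, so the exemption is fully phased out
  Base: £994,000 − £0 = £994,000
  £994,000 × 26% = £258,440

Excess of alternative floor tax over regular tax: £258,440 − £108,410 = £150,030.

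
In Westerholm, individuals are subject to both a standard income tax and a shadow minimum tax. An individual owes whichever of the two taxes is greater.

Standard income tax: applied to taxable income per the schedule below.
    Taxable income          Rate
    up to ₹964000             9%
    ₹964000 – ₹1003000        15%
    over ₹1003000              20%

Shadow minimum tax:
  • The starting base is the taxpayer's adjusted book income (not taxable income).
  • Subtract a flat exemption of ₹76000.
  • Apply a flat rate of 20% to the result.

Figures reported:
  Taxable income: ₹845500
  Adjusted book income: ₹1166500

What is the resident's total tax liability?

Shadow minimum tax:
  Base (adjusted book income): ₹1166500
  Less exemption ₹76000 → base ₹1090500
  ₹1090500 × 20% = ₹218100

Standard income tax:
  ₹845500 × 9% = ₹76095

₹218100 > ₹76095, so the shadow minimum tax is the binding amount.

₹218100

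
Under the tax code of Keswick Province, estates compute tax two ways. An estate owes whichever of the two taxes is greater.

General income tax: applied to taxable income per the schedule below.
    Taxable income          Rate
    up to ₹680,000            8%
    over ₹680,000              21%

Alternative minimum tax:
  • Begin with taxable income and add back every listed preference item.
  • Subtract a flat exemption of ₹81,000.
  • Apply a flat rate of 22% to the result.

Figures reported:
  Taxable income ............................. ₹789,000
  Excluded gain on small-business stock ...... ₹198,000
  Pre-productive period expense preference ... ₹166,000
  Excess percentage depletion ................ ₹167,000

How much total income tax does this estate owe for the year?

₹272,580

General income tax:
  ₹680,000 × 8% = ₹54,400
  ₹109,000 × 21% = ₹22,890
  → ₹77,290

Alternative minimum tax:
  Adjusted income: ₹789,000 + ₹198,000 + ₹166,000 + ₹167,000 = ₹1,320,000
  Less exemption ₹81,000 → base ₹1,239,000
  ₹1,239,000 × 22% = ₹272,580

₹272,580 > ₹77,290, so the alternative minimum tax is the binding amount.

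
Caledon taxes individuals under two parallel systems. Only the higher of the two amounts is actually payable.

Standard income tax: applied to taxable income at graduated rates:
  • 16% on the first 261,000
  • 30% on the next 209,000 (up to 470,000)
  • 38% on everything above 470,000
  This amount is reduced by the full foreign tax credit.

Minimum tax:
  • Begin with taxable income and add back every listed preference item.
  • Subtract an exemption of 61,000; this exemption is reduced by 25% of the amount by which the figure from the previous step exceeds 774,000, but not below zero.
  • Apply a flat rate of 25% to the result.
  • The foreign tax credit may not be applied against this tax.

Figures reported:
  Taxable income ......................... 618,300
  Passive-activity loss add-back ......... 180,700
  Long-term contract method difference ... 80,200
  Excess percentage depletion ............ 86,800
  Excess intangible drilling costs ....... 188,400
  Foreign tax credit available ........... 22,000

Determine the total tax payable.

288,600

Minimum tax:
  Adjusted income: 618,300 + 180,700 + 80,200 + 86,800 + 188,400 = 1,154,400
  Exemption: 25% × (1,154,400 − 774,000) = 95,100 ≥ 61,000, so the exemption is fully phased out
  Base: 1,154,400 − 0 = 1,154,400
  1,154,400 × 25% = 288,600

Standard income tax:
  261,000 × 16% = 41,760
  209,000 × 30% = 62,700
  148,300 × 38% = 56,354
  → 160,814
  Less foreign tax credit 22,000 → 138,814

288,600 > 138,814, so the minimum tax is the binding amount.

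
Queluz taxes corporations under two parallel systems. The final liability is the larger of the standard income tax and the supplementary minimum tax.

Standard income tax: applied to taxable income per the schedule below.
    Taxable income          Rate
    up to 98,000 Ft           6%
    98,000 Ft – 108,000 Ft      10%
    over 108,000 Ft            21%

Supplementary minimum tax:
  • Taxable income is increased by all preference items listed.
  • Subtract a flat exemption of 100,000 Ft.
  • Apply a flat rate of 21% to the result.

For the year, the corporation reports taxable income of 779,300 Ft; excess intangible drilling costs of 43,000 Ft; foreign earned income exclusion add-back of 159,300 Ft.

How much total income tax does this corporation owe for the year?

185,136 Ft

Standard income tax:
  98,000 Ft × 6% = 5,880 Ft
  10,000 Ft × 10% = 1,000 Ft
  671,300 Ft × 21% = 140,973 Ft
  → 147,853 Ft

Supplementary minimum tax:
  Adjusted income: 779,300 Ft + 43,000 Ft + 159,300 Ft = 981,600 Ft
  Less exemption 100,000 Ft → base 881,600 Ft
  881,600 Ft × 21% = 185,136 Ft

185,136 Ft > 147,853 Ft, so the supplementary minimum tax is the binding amount.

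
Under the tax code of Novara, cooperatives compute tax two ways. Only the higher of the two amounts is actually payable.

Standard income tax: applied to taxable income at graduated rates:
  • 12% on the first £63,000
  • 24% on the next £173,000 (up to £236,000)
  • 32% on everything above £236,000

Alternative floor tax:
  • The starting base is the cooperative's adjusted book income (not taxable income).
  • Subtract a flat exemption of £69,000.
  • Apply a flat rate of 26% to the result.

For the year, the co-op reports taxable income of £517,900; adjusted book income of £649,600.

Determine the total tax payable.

£150,956

Alternative floor tax:
  Base (adjusted book income): £649,600
  Less exemption £69,000 → base £580,600
  £580,600 × 26% = £150,956

Standard income tax:
  £63,000 × 12% = £7,560
  £173,000 × 24% = £41,520
  £281,900 × 32% = £90,208
  → £139,288

£150,956 > £139,288, so the alternative floor tax is the binding amount.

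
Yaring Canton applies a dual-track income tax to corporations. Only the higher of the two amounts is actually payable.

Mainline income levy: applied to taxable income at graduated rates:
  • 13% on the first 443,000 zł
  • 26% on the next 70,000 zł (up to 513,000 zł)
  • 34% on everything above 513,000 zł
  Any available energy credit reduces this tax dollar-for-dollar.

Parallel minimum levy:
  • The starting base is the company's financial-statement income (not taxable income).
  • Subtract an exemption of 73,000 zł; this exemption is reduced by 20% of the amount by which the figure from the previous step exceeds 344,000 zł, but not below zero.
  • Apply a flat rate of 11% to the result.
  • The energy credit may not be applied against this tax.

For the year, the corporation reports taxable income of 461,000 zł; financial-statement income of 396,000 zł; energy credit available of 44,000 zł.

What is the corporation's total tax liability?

Mainline income levy:
  443,000 zł × 13% = 57,590 zł
  18,000 zł × 26% = 4,680 zł
  → 62,270 zł
  Less energy credit 44,000 zł → 18,270 zł

Parallel minimum levy:
  Base (financial-statement income): 396,000 zł
  Exemption: 73,000 zł − 20% × (396,000 zł − 344,000 zł) = 73,000 zł − 10,400 zł = 62,600 zł
  Base: 396,000 zł − 62,600 zł = 333,400 zł
  333,400 zł × 11% = 36,674 zł

36,674 zł > 18,270 zł, so the parallel minimum levy is the binding amount.

36,674 zł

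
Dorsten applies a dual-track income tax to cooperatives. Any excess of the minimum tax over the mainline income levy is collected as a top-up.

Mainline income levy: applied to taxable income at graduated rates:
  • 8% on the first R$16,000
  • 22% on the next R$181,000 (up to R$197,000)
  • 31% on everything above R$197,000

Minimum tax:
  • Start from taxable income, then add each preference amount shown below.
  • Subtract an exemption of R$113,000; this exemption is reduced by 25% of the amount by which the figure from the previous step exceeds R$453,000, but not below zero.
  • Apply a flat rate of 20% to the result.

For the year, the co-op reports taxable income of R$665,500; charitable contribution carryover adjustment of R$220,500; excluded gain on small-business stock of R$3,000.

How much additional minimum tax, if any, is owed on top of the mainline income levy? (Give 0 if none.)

R$0

Mainline income levy:
  R$16,000 × 8% = R$1,280
  R$181,000 × 22% = R$39,820
  R$468,500 × 31% = R$145,235
  → R$186,335

Minimum tax:
  Adjusted income: R$665,500 + R$220,500 + R$3,000 = R$889,000
  Exemption: R$113,000 − 25% × (R$889,000 − R$453,000) = R$113,000 − R$109,000 = R$4,000
  Base: R$889,000 − R$4,000 = R$885,000
  R$885,000 × 20% = R$177,000

R$177,000 ≤ R$186,335, so no add-on is due.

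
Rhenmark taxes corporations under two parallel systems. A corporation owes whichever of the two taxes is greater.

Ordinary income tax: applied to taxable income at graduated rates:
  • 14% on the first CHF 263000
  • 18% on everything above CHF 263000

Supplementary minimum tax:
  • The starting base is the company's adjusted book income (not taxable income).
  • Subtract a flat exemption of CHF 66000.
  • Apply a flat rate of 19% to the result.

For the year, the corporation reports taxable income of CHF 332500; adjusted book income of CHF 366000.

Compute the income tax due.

Supplementary minimum tax:
  Base (adjusted book income): CHF 366000
  Less exemption CHF 66000 → base CHF 300000
  CHF 300000 × 19% = CHF 57000

Ordinary income tax:
  CHF 263000 × 14% = CHF 36820
  CHF 69500 × 18% = CHF 12510
  → CHF 49330

CHF 57000 > CHF 49330, so the supplementary minimum tax is the binding amount.

CHF 57000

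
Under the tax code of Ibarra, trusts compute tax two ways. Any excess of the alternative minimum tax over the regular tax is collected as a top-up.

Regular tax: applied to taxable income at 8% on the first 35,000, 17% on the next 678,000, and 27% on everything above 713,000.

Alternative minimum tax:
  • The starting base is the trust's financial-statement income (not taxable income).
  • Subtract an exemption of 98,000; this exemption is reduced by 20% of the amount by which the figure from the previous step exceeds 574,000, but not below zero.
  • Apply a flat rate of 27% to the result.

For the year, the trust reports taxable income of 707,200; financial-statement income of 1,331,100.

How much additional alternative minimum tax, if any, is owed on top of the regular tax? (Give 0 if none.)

242,323

Regular tax:
  35,000 × 8% = 2,800
  672,200 × 17% = 114,274
  → 117,074

Alternative minimum tax:
  Base (financial-statement income): 1,331,100
  Exemption: 20% × (1,331,100 − 574,000) = 151,420 ≥ 98,000, so the exemption is fully phased out
  Base: 1,331,100 − 0 = 1,331,100
  1,331,100 × 27% = 359,397

Excess of alternative minimum tax over regular tax: 359,397 − 117,074 = 242,323.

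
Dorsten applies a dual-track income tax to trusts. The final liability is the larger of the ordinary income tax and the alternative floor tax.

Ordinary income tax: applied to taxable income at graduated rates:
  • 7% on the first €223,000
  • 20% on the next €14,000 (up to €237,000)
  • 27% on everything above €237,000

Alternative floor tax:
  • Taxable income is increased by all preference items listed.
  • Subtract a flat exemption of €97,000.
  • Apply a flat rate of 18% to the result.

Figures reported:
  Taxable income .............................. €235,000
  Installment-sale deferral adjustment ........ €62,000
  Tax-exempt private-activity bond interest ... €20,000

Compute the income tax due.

€39,600

Ordinary income tax:
  €223,000 × 7% = €15,610
  €12,000 × 20% = €2,400
  → €18,010

Alternative floor tax:
  Adjusted income: €235,000 + €62,000 + €20,000 = €317,000
  Less exemption €97,000 → base €220,000
  €220,000 × 18% = €39,600

€39,600 > €18,010, so the alternative floor tax is the binding amount.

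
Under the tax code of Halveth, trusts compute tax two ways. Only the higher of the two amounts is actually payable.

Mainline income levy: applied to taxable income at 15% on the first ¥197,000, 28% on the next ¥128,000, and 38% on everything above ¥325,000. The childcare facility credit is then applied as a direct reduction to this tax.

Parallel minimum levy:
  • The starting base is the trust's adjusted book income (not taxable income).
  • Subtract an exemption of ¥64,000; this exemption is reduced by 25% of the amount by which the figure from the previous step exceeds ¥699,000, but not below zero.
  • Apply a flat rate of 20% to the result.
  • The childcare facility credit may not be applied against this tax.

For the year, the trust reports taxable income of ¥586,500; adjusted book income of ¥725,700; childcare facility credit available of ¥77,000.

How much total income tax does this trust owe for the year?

¥133,675

Mainline income levy:
  ¥197,000 × 15% = ¥29,550
  ¥128,000 × 28% = ¥35,840
  ¥261,500 × 38% = ¥99,370
  → ¥164,760
  Less childcare facility credit ¥77,000 → ¥87,760

Parallel minimum levy:
  Base (adjusted book income): ¥725,700
  Exemption: ¥64,000 − 25% × (¥725,700 − ¥699,000) = ¥64,000 − ¥6,675 = ¥57,325
  Base: ¥725,700 − ¥57,325 = ¥668,375
  ¥668,375 × 20% = ¥133,675

¥133,675 > ¥87,760, so the parallel minimum levy is the binding amount.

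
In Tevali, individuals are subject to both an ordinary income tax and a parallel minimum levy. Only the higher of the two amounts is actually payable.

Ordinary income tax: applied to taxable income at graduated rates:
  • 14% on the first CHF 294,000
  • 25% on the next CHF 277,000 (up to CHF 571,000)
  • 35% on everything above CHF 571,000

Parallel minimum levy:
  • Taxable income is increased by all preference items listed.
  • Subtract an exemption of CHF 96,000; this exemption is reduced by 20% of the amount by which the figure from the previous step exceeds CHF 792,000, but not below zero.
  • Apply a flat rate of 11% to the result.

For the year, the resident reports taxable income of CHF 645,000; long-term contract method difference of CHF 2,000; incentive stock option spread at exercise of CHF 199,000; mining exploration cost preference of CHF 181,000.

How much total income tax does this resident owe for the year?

Ordinary income tax:
  CHF 294,000 × 14% = CHF 41,160
  CHF 277,000 × 25% = CHF 69,250
  CHF 74,000 × 35% = CHF 25,900
  → CHF 136,310

Parallel minimum levy:
  Adjusted income: CHF 645,000 + CHF 2,000 + CHF 199,000 + CHF 181,000 = CHF 1,027,000
  Exemption: CHF 96,000 − 20% × (CHF 1,027,000 − CHF 792,000) = CHF 96,000 − CHF 47,000 = CHF 49,000
  Base: CHF 1,027,000 − CHF 49,000 = CHF 978,000
  CHF 978,000 × 11% = CHF 107,580

CHF 136,310 > CHF 107,580, so the ordinary income tax governs.

CHF 136,310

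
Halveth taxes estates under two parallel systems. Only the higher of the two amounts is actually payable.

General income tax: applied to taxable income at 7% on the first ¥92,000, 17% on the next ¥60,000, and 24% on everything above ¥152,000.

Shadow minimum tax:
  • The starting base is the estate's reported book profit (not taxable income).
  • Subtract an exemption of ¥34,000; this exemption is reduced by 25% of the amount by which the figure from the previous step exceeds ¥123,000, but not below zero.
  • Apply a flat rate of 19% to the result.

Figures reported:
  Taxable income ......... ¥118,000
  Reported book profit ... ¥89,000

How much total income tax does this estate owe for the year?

¥10,860

General income tax:
  ¥92,000 × 7% = ¥6,440
  ¥26,000 × 17% = ¥4,420
  → ¥10,860

Shadow minimum tax:
  Base (reported book profit): ¥89,000
  Exemption: ¥89,000 ≤ ¥123,000, so full ¥34,000 applies
  Base: ¥89,000 − ¥34,000 = ¥55,000
  ¥55,000 × 19% = ¥10,450

¥10,860 > ¥10,450, so the general income tax governs.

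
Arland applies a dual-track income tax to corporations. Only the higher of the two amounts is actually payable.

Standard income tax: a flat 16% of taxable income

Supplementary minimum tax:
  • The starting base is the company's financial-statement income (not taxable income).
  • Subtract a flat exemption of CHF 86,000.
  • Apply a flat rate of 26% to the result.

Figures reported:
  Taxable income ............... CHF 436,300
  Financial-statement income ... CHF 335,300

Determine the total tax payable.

Standard income tax:
  CHF 436,300 × 16% = CHF 69,808

Supplementary minimum tax:
  Base (financial-statement income): CHF 335,300
  Less exemption CHF 86,000 → base CHF 249,300
  CHF 249,300 × 26% = CHF 64,818

CHF 69,808 > CHF 64,818, so the standard income tax governs.

CHF 69,808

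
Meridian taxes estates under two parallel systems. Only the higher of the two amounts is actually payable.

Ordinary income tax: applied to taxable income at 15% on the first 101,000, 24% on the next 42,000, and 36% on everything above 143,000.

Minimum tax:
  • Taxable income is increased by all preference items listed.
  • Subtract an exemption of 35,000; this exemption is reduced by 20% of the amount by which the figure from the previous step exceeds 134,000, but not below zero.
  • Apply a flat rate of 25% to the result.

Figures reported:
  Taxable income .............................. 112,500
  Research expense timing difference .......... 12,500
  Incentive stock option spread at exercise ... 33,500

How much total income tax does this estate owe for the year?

Minimum tax:
  Adjusted income: 112,500 + 12,500 + 33,500 = 158,500
  Exemption: 35,000 − 20% × (158,500 − 134,000) = 35,000 − 4,900 = 30,100
  Base: 158,500 − 30,100 = 128,400
  128,400 × 25% = 32,100

Ordinary income tax:
  101,000 × 15% = 15,150
  11,500 × 24% = 2,760
  → 17,910

32,100 > 17,910, so the minimum tax is the binding amount.

32,100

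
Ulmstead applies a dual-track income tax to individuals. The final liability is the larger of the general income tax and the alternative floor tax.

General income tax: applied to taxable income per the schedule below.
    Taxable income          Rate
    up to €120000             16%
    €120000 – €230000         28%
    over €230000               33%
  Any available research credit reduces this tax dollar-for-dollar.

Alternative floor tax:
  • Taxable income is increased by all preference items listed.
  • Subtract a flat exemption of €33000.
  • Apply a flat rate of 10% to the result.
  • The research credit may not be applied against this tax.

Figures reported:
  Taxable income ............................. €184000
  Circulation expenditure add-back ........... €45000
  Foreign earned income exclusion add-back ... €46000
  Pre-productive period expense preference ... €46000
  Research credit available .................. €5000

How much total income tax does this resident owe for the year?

€32120

Alternative floor tax:
  Adjusted income: €184000 + €45000 + €46000 + €46000 = €321000
  Less exemption €33000 → base €288000
  €288000 × 10% = €28800

General income tax:
  €120000 × 16% = €19200
  €64000 × 28% = €17920
  → €37120
  Less research credit €5000 → €32120

€32120 > €28800, so the general income tax governs.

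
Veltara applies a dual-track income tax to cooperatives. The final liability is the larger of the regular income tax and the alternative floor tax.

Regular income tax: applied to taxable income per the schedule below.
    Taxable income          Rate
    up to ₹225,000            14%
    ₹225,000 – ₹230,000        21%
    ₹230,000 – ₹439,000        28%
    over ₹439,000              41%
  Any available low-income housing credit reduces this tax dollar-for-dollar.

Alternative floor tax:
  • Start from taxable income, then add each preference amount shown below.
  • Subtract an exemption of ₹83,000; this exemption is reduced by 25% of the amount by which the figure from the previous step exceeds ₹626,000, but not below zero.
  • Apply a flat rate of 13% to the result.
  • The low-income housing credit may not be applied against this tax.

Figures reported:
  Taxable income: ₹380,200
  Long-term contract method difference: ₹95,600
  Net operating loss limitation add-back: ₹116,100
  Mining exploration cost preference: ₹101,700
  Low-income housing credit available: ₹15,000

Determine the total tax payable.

₹81,575

Alternative floor tax:
  Adjusted income: ₹380,200 + ₹95,600 + ₹116,100 + ₹101,700 = ₹693,600
  Exemption: ₹83,000 − 25% × (₹693,600 − ₹626,000) = ₹83,000 − ₹16,900 = ₹66,100
  Base: ₹693,600 − ₹66,100 = ₹627,500
  ₹627,500 × 13% = ₹81,575

Regular income tax:
  ₹225,000 × 14% = ₹31,500
  ₹5,000 × 21% = ₹1,050
  ₹150,200 × 28% = ₹42,056
  → ₹74,606
  Less low-income housing credit ₹15,000 → ₹59,606

₹81,575 > ₹59,606, so the alternative floor tax is the binding amount.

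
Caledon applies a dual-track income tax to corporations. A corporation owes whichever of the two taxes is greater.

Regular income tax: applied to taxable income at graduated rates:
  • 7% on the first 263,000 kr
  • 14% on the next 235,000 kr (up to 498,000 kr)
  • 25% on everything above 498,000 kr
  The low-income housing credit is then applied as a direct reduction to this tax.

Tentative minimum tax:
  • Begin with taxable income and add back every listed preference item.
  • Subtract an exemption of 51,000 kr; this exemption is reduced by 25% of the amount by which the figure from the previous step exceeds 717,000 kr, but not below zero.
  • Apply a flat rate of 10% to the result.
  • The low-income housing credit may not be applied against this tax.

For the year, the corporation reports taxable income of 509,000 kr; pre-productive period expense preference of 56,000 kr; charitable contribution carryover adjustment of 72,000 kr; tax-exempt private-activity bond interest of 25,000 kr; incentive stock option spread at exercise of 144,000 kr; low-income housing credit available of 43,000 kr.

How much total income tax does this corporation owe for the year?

Regular income tax:
  263,000 kr × 7% = 18,410 kr
  235,000 kr × 14% = 32,900 kr
  11,000 kr × 25% = 2,750 kr
  → 54,060 kr
  Less low-income housing credit 43,000 kr → 11,060 kr

Tentative minimum tax:
  Adjusted income: 509,000 kr + 56,000 kr + 72,000 kr + 25,000 kr + 144,000 kr = 806,000 kr
  Exemption: 51,000 kr − 25% × (806,000 kr − 717,000 kr) = 51,000 kr − 22,250 kr = 28,750 kr
  Base: 806,000 kr − 28,750 kr = 777,250 kr
  777,250 kr × 10% = 77,725 kr

77,725 kr > 11,060 kr, so the tentative minimum tax is the binding amount.

77,725 kr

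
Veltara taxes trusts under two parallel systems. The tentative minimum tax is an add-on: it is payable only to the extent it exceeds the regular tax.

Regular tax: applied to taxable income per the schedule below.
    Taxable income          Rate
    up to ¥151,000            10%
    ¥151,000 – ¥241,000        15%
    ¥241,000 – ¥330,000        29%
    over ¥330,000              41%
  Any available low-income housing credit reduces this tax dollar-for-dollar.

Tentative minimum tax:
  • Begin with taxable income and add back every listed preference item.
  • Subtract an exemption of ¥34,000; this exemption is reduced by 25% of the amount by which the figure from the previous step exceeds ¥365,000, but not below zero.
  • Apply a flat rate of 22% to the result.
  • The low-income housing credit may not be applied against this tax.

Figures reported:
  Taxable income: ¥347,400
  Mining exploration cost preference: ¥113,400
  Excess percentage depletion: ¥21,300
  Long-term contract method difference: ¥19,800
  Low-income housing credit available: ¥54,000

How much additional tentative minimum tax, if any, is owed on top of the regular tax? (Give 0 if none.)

Tentative minimum tax:
  Adjusted income: ¥347,400 + ¥113,400 + ¥21,300 + ¥19,800 = ¥501,900
  Exemption: 25% × (¥501,900 − ¥365,000) = ¥34,225 ≥ ¥34,000, so the exemption is fully phased out
  Base: ¥501,900 − ¥0 = ¥501,900
  ¥501,900 × 22% = ¥110,418

Regular tax:
  ¥151,000 × 10% = ¥15,100
  ¥90,000 × 15% = ¥13,500
  ¥89,000 × 29% = ¥25,810
  ¥17,400 × 41% = ¥7,134
  → ¥61,544
  Less low-income housing credit ¥54,000 → ¥7,544

Excess of tentative minimum tax over regular tax: ¥110,418 − ¥7,544 = ¥102,874.

¥102,874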